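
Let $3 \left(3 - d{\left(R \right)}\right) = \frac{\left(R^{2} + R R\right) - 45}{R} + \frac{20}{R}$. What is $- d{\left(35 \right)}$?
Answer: $\frac{422}{21} \approx 20.095$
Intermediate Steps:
$d{\left(R \right)} = 3 - \frac{20}{3 R} - \frac{-45 + 2 R^{2}}{3 R}$ ($d{\left(R \right)} = 3 - \frac{\frac{\left(R^{2} + R R\right) - 45}{R} + \frac{20}{R}}{3} = 3 - \frac{\frac{\left(R^{2} + R^{2}\right) - 45}{R} + \frac{20}{R}}{3} = 3 - \frac{\frac{2 R^{2} - 45}{R} + \frac{20}{R}}{3} = 3 - \frac{\frac{-45 + 2 R^{2}}{R} + \frac{20}{R}}{3} = 3 - \frac{\frac{20}{R} + \frac{-45 + 2 R^{2}}{R}}{3} = 3 - \left(\frac{20}{3 R} + \frac{-45 + 2 R^{2}}{3 R}\right) = 3 - \frac{20}{3 R} - \frac{-45 + 2 R^{2}}{3 R}$)
$- d{\left(35 \right)} = - \frac{25 - 35 \left(-9 + 2 \cdot 35\right)}{3 \cdot 35} = - \frac{25 - 35 \left(-9 + 70\right)}{3 \cdot 35} = - \frac{25 - 35 \cdot 61}{3 \cdot 35} = - \frac{25 - 2135}{3 \cdot 35} = - \frac{-2110}{3 \cdot 35} = \left(-1\right) \left(- \frac{422}{21}\right) = \frac{422}{21}$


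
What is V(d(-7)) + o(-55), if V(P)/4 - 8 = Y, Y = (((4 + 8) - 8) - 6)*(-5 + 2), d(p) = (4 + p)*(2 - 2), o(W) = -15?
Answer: 41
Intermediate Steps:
d(p) = 0 (d(p) = (4 + p)*0 = 0)
Y = 6 (Y = ((12 - 8) - 6)*(-3) = (4 - 6)*(-3) = -2*(-3) = 6)
V(P) = 56 (V(P) = 32 + 4*6 = 32 + 24 = 56)
V(d(-7)) + o(-55) = 56 - 15 = 41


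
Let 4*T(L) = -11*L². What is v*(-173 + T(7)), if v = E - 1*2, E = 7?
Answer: -6155/4 ≈ -1538.8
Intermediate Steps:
T(L) = -11*L²/4 (T(L) = (-11*L²)/4 = -11*L²/4)
v = 5 (v = 7 - 1*2 = 7 - 2 = 5)
v*(-173 + T(7)) = 5*(-173 - 11/4*7²) = 5*(-173 - 11/4*49) = 5*(-173 - 539/4) = 5*(-1231/4) = -6155/4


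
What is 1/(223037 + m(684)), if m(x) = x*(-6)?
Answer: 1/218933 ≈ 4.5676e-6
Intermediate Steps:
m(x) = -6*x
1/(223037 + m(684)) = 1/(223037 - 6*684) = 1/(223037 - 4104) = 1/218933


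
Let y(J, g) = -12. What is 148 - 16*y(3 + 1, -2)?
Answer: 340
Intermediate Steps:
148 - 16*y(3 + 1, -2) = 148 - 16*(-12) = 148 + 192 = 340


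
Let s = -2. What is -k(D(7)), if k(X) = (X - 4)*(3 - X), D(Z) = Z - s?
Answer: 30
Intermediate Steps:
D(Z) = 2 + Z (D(Z) = Z - 1*(-2) = Z + 2 = 2 + Z)
k(X) = (-4 + X)*(3 - X)
-k(D(7)) = -(-12 - (2 + 7)² + 7*(2 + 7)) = -(-12 - 1*9² + 7*9) = -(-12 - 1*81 + 63) = -(-12 - 81 + 63) = -1*(-30) = 30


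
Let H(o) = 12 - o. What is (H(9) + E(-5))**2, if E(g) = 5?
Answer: 64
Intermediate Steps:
(H(9) + E(-5))**2 = ((12 - 1*9) + 5)**2 = ((12 - 9) + 5)**2 = (3 + 5)**2 = 8**2 = 64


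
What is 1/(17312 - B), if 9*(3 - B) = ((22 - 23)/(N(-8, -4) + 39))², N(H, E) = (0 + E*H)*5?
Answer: 356409/6169083382 ≈ 5.7773e-5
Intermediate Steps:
N(H, E) = 5*E*H (N(H, E) = (E*H)*5 = 5*E*H)
B = 1069226/356409 (B = 3 - (22 - 23)²/(5*(-4)*(-8) + 39)²/9 = 3 - 1/(9*(160 + 39)²) = 3 - (-1/199)²/9 = 3 - ⅑*1/39601 = 3 - 1/356409 = 1069226/356409 ≈ 3.0000)
1/(17312 - B) = 1/(17312 - 1*1069226/356409) = 1/(17312 - 1069226/356409) = 1/(6169083382/356409) = 356409/6169083382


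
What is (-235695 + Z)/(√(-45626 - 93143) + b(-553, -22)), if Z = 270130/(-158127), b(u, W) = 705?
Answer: -8758453147825/33512065946 + 37270013395*I*√138769/100536197838 ≈ -261.35 + 138.1*I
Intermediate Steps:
Z = -270130/158127 (Z = 270130*(-1/158127) = -270130/158127 ≈ -1.7083)
(-235695 + Z)/(√(-45626 - 93143) + b(-553, -22)) = (-235695 - 270130/158127)/(√(-45626 - 93143) + 705) = -37270013395/(158127*(√(-138769) + 705)) = -37270013395/(158127*(I*√138769 + 705)) = -37270013395/(158127*(705 + I*√138769))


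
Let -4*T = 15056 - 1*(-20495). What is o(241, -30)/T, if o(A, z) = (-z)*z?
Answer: 3600/35551 ≈ 0.10126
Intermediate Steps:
T = -35551/4 (T = -(15056 - 1*(-20495))/4 = -(15056 + 20495)/4 = -1/4*35551 = -35551/4 ≈ -8887.8)
o(A, z) = -z**2
o(241, -30)/T = (-1*(-30)**2)/(-35551/4) = -1*900*(-4/35551) = -900*(-4/35551) = 3600/35551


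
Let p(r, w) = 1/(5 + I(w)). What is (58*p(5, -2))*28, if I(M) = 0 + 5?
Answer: 812/5 ≈ 162.40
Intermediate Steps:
I(M) = 5
p(r, w) = 1/10 (p(r, w) = 1/(5 + 5) = 1/10)
(58*p(5, -2))*28 = (58*(1/10))*28 = (29/5)*28 = 812/5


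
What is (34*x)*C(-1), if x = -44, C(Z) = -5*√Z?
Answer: 7480*I ≈ 7480.0*I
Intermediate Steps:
(34*x)*C(-1) = (34*(-44))*(-5*I) = -(-7480)*I = 7480*I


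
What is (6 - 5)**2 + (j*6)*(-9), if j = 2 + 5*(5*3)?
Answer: -4157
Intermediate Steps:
j = 77 (j = 2 + 5*15 = 2 + 75 = 77)
(6 - 5)**2 + (j*6)*(-9) = (6 - 5)**2 + (77*6)*(-9) = 1**2 + 462*(-9) = 1 - 4158 = -4157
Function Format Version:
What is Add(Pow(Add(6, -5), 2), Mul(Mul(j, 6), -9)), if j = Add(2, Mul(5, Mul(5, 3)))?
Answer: -4157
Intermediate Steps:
j = 77 (j = Add(2, Mul(5, 15)) = Add(2, 75) = 77)
Add(Pow(Add(6, -5), 2), Mul(Mul(j, 6), -9)) = Add(Pow(Add(6, -5), 2), Mul(Mul(77, 6), -9)) = Add(Pow(1, 2), Mul(462, -9)) = Add(1, -4158) = -4157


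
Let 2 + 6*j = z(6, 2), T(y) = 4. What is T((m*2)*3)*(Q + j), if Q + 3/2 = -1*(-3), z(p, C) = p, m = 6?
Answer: 26/3 ≈ 8.6667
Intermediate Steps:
Q = 3/2 (Q = -3/2 - 1*(-3) = -3/2 + 3 = 3/2 ≈ 1.5000)
j = ⅔ (j = -⅓ + (⅙)*6 = -⅓ + 1 = ⅔ ≈ 0.66667)
T((m*2)*3)*(Q + j) = 4*(3/2 + ⅔) = 4*(13/6) = 26/3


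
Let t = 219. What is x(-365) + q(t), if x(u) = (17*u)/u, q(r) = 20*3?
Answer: 77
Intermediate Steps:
q(r) = 60
x(u) = 17
x(-365) + q(t) = 17 + 60 = 77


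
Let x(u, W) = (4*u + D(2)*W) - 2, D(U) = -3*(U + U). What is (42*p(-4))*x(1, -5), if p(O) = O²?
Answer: 41664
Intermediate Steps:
D(U) = -6*U
x(u, W) = -2 - 12*W + 4*u (x(u, W) = (4*u + (-6*2)*W) - 2 = (4*u - 12*W) - 2 = (-12*W + 4*u) - 2 = -2 - 12*W + 4*u)
(42*p(-4))*x(1, -5) = (42*(-4)²)*(-2 - 12*(-5) + 4*1) = (42*16)*(-2 + 60 + 4) = 672*62 = 41664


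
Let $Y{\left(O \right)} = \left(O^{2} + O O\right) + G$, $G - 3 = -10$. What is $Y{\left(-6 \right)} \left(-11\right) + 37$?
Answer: $-678$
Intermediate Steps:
$G = -7$ ($G = 3 - 10 = -7$)
$Y{\left(O \right)} = -7 + 2 O^{2}$ ($Y{\left(O \right)} = \left(O^{2} + O O\right) - 7 = \left(O^{2} + O^{2}\right) - 7 = 2 O^{2} - 7 = -7 + 2 O^{2}$)
$Y{\left(-6 \right)} \left(-11\right) + 37 = \left(-7 + 2 \left(-6\right)^{2}\right) \left(-11\right) + 37 = \left(-7 + 2 \cdot 36\right) \left(-11\right) + 37 = \left(-7 + 72\right) \left(-11\right) + 37 = 65 \left(-11\right) + 37 = -715 + 37 = -678$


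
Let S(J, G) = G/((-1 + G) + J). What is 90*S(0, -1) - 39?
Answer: 6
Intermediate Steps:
S(J, G) = G/(-1 + G + J)
90*S(0, -1) - 39 = 90*(-1/(-1 - 1 + 0)) - 39 = 90*(-1/(-2)) - 39 = 90*(-1*(-½)) - 39 = 90*(½) - 39 = 45 - 39 = 6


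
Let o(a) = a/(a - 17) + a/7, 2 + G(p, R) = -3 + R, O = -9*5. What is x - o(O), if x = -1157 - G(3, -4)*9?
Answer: -464509/434 ≈ -1070.3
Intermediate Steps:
O = -45
G(p, R) = -5 + R (G(p, R) = -2 + (-3 + R) = -5 + R)
o(a) = a/7 + a/(-17 + a) (o(a) = a/(-17 + a) + a*(1/7) = a/(-17 + a) + a/7 = a/7 + a/(-17 + a))
x = -1076 (x = -1157 - (-5 - 4)*9 = -1157 - (-9)*9 = -1157 - 1*(-81) = -1157 + 81 = -1076)
x - o(O) = -1076 - (-45)*(-10 - 45)/(7*(-17 - 45)) = -1076 - (-45)*(-55)/(7*(-62)) = -1076 - (-45)*(-1)*(-55)/(7*62) = -1076 - 1*(-2475/434) = -1076 + 2475/434 = -464509/434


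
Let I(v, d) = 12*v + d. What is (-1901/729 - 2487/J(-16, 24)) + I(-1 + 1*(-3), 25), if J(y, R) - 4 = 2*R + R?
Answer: -3231791/55404 ≈ -58.331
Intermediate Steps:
J(y, R) = 4 + 3*R (J(y, R) = 4 + (2*R + R) = 4 + 3*R)
I(v, d) = d + 12*v
(-1901/729 - 2487/J(-16, 24)) + I(-1 + 1*(-3), 25) = (-1901/729 - 2487/(4 + 3*24)) + (25 + 12*(-1 + 1*(-3))) = (-1901*1/729 - 2487/(4 + 72)) + (25 + 12*(-1 - 3)) = (-1901/729 - 2487/76) + (25 + 12*(-4)) = (-1901/729 - 2487*1/76) + (25 - 48) = (-1901/729 - 2487/76) - 23 = -1957499/55404 - 23 = -3231791/55404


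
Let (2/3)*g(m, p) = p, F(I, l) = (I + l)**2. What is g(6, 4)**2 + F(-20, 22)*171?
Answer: 720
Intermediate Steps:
g(m, p) = 3*p/2
g(6, 4)**2 + F(-20, 22)*171 = ((3/2)*4)**2 + (-20 + 22)**2*171 = 6**2 + 2**2*171 = 36 + 4*171 = 36 + 684 = 720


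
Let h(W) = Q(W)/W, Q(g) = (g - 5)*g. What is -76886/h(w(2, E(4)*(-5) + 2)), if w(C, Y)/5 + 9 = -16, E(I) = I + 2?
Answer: 38443/65 ≈ 591.43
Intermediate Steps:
E(I) = 2 + I
w(C, Y) = -125 (w(C, Y) = -45 + 5*(-16) = -45 - 80 = -125)
Q(g) = g*(-5 + g) (Q(g) = (-5 + g)*g = g*(-5 + g))
h(W) = -5 + W (h(W) = (W*(-5 + W))/W = -5 + W)
-76886/h(w(2, E(4)*(-5) + 2)) = -76886/(-5 - 125) = -76886/(-130) = -76886*(-1/130) = 38443/65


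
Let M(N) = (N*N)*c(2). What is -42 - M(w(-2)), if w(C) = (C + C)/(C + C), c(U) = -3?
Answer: -39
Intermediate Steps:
w(C) = 1 (w(C) = (2*C)/((2*C)) = (2*C)*(1/(2*C)) = 1)
M(N) = -3*N² (M(N) = (N*N)*(-3) = N²*(-3) = -3*N²)
-42 - M(w(-2)) = -42 - (-3)*1² = -42 - (-3) = -42 - 1*(-3) = -42 + 3 = -39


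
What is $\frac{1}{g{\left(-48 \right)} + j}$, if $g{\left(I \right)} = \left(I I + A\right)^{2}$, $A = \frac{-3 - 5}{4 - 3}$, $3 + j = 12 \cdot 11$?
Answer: $\frac{1}{5271745} \approx 1.8969 \cdot 10^{-7}$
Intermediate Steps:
$j = 129$ ($j = -3 + 12 \cdot 11 = -3 + 132 = 129$)
$A = -8$ ($A = - \frac{8}{1} = \left(-8\right) 1 = -8$)
$g{\left(I \right)} = \left(-8 + I^{2}\right)^{2}$ ($g{\left(I \right)} = \left(I I - 8\right)^{2} = \left(I^{2} - 8\right)^{2} = \left(-8 + I^{2}\right)^{2}$)
$\frac{1}{g{\left(-48 \right)} + j} = \frac{1}{\left(-8 + \left(-48\right)^{2}\right)^{2} + 129} = \frac{1}{\left(-8 + 2304\right)^{2} + 129} = \frac{1}{2296^{2} + 129} = \frac{1}{5271616 + 129} = \frac{1}{5271745}$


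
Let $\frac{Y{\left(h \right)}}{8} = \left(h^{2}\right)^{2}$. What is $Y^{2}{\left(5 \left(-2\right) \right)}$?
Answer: $6400000000$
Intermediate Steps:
$Y{\left(h \right)} = 8 h^{4}$ ($Y{\left(h \right)} = 8 \left(h^{2}\right)^{2} = 8 h^{4}$)
$Y^{2}{\left(5 \left(-2\right) \right)} = \left(8 \left(5 \left(-2\right)\right)^{4}\right)^{2} = \left(8 \left(-10\right)^{4}\right)^{2} = \left(8 \cdot 10000\right)^{2} = 80000^{2} = 6400000000$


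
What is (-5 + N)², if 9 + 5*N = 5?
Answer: 841/25 ≈ 33.640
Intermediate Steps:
N = -⅘ (N = -9/5 + (⅕)*5 = -9/5 + 1 = -⅘ ≈ -0.80000)
(-5 + N)² = (-5 - ⅘)² = (-29/5)² = 841/25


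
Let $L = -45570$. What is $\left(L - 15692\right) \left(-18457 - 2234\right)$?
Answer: $1267572042$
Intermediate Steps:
$\left(L - 15692\right) \left(-18457 - 2234\right) = \left(-45570 - 15692\right) \left(-18457 - 2234\right) = \left(-61262\right) \left(-20691\right) = 1267572042$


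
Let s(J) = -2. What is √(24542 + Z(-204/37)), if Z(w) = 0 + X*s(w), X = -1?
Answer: 4*√1534 ≈ 156.67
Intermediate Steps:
Z(w) = 2 (Z(w) = 0 - 1*(-2) = 0 + 2 = 2)
√(24542 + Z(-204/37)) = √(24542 + 2) = √24544 = 4*√1534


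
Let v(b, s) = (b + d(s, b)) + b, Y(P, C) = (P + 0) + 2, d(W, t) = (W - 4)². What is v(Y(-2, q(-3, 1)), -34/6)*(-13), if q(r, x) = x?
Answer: -10933/9 ≈ -1214.8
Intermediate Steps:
d(W, t) = (-4 + W)²
Y(P, C) = 2 + P (Y(P, C) = P + 2 = 2 + P)
v(b, s) = (-4 + s)² + 2*b (v(b, s) = (b + (-4 + s)²) + b = (-4 + s)² + 2*b)
v(Y(-2, q(-3, 1)), -34/6)*(-13) = ((-4 - 34/6)² + 2*(2 - 2))*(-13) = ((-4 - 34*⅙)² + 2*0)*(-13) = ((-4 - 17/3)² + 0)*(-13) = ((-29/3)² + 0)*(-13) = (841/9 + 0)*(-13) = (841/9)*(-13) = -10933/9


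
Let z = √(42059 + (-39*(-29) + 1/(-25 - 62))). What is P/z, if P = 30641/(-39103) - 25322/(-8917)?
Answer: 716940369*√326905023/1310180663894579 ≈ 0.0098938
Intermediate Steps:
P = 716940369/348681451 (P = 30641*(-1/39103) - 25322*(-1/8917) = -30641/39103 + 25322/8917 = 716940369/348681451 ≈ 2.0561)
z = √326905023/87 (z = √(42059 + (1131 + 1/(-87))) = √(42059 + (1131 - 1/87)) = √(42059 + 98396/87) = √(3757529/87) = √326905023/87 ≈ 207.82)
P/z = 716940369/(348681451*((√326905023/87))) = 716940369*(√326905023/3757529)/348681451 = 716940369*√326905023/1310180663894579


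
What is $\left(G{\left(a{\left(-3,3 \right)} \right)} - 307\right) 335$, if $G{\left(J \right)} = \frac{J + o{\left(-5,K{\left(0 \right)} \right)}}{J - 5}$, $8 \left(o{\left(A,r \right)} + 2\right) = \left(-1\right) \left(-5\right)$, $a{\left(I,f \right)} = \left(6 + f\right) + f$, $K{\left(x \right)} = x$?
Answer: $- \frac{5730845}{56} \approx -1.0234 \cdot 10^{5}$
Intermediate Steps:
$a{\left(I,f \right)} = 6 + 2 f$
$o{\left(A,r \right)} = - \frac{11}{8}$ ($o{\left(A,r \right)} = -2 + \frac{\left(-1\right) \left(-5\right)}{8} = -2 + \frac{1}{8} \cdot 5 = -2 + \frac{5}{8} = - \frac{11}{8}$)
$G{\left(J \right)} = \frac{- \frac{11}{8} + J}{-5 + J}$ ($G{\left(J \right)} = \frac{J - \frac{11}{8}}{J - 5} = \frac{- \frac{11}{8} + J}{-5 + J}$)
$\left(G{\left(a{\left(-3,3 \right)} \right)} - 307\right) 335 = \left(\frac{- \frac{11}{8} + \left(6 + 2 \cdot 3\right)}{-5 + \left(6 + 2 \cdot 3\right)} - 307\right) 335 = \left(\frac{- \frac{11}{8} + \left(6 + 6\right)}{-5 + \left(6 + 6\right)} - 307\right) 335 = \left(\frac{- \frac{11}{8} + 12}{-5 + 12} - 307\right) 335 = \left(\frac{1}{7} \cdot \frac{85}{8} - 307\right) 335 = \left(\frac{85}{56} - 307\right) 335 = \left(- \frac{17107}{56}\right) 335 = - \frac{5730845}{56}$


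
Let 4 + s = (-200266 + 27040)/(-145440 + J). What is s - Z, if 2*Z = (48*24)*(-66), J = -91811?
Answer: 9018558238/237251 ≈ 38013.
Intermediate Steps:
Z = -38016 (Z = ((48*24)*(-66))/2 = (1152*(-66))/2 = (½)*(-76032) = -38016)
s = -775778/237251 (s = -4 + (-200266 + 27040)/(-145440 - 91811) = -4 - 173226/(-237251) = -4 - 173226*(-1/237251) = -4 + 173226/237251 = -775778/237251 ≈ -3.2699)
s - Z = -775778/237251 - 1*(-38016) = -775778/237251 + 38016 = 9018558238/237251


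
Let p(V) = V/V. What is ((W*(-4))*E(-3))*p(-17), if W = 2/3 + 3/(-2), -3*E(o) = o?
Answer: 10/3 ≈ 3.3333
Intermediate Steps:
p(V) = 1
E(o) = -o/3
W = -⅚ (W = 2*(⅓) + 3*(-½) = ⅔ - 3/2 = -⅚ ≈ -0.83333)
((W*(-4))*E(-3))*p(-17) = ((-⅚*(-4))*(-⅓*(-3)))*1 = ((10/3)*1)*1 = (10/3)*1 = 10/3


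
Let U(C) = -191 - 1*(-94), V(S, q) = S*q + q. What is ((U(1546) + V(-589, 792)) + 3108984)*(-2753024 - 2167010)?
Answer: -13004589588494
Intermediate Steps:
V(S, q) = q + S*q
U(C) = -97 (U(C) = -191 + 94 = -97)
((U(1546) + V(-589, 792)) + 3108984)*(-2753024 - 2167010) = ((-97 + 792*(1 - 589)) + 3108984)*(-2753024 - 2167010) = ((-97 + 792*(-588)) + 3108984)*(-4920034) = ((-97 - 465696) + 3108984)*(-4920034) = (-465793 + 3108984)*(-4920034) = 2643191*(-4920034) = -13004589588494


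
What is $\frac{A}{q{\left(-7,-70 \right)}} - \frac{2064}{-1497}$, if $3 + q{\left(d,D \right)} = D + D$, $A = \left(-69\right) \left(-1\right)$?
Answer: $\frac{63953}{71357} \approx 0.89624$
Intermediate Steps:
$A = 69$
$q{\left(d,D \right)} = -3 + 2 D$ ($q{\left(d,D \right)} = -3 + \left(D + D\right) = -3 + 2 D$)
$\frac{A}{q{\left(-7,-70 \right)}} - \frac{2064}{-1497} = \frac{69}{-3 + 2 \left(-70\right)} - \frac{2064}{-1497} = \frac{69}{-3 - 140} - - \frac{688}{499} = \frac{69}{-143} + \frac{688}{499} = 69 \left(- \frac{1}{143}\right) + \frac{688}{499} = - \frac{69}{143} + \frac{688}{499} = \frac{63953}{71357}$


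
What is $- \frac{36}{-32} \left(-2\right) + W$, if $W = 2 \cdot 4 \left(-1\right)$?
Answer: $- \frac{41}{4} \approx -10.25$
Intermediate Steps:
$W = -8$ ($W = 8 \left(-1\right) = -8$)
$- \frac{36}{-32} \left(-2\right) + W = - \frac{36}{-32} \left(-2\right) - 8 = \left(-36\right) \left(- \frac{1}{32}\right) \left(-2\right) - 8 = \frac{9}{8} \left(-2\right) - 8 = - \frac{9}{4} - 8 = - \frac{41}{4}$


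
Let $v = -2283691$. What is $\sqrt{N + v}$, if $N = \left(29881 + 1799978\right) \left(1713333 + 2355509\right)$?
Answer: $\sqrt{7445404869587} \approx 2.7286 \cdot 10^{6}$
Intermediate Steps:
$N = 7445407153278$ ($N = 1829859 \cdot 4068842 = 7445407153278$)
$\sqrt{N + v} = \sqrt{7445407153278 - 2283691} = \sqrt{7445404869587}$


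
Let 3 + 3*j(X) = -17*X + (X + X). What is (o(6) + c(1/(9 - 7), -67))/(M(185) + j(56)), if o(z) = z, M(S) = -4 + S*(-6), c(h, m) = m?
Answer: 61/1395 ≈ 0.043728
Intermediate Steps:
M(S) = -4 - 6*S
j(X) = -1 - 5*X (j(X) = -1 + (-17*X + (X + X))/3 = -1 + (-17*X + 2*X)/3 = -1 + (-15*X)/3 = -1 - 5*X)
(o(6) + c(1/(9 - 7), -67))/(M(185) + j(56)) = (6 - 67)/((-4 - 6*185) + (-1 - 5*56)) = -61/((-4 - 1110) + (-1 - 280)) = -61/(-1114 - 281) = -61/(-1395) = -61*(-1/1395) = 61/1395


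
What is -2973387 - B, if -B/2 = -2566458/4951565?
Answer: -14722924133571/4951565 ≈ -2.9734e+6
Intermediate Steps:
B = 5132916/4951565 (B = -(-5132916)/4951565 = -2*(-2566458/4951565) = 5132916/4951565 ≈ 1.0366)
-2973387 - B = -2973387 - 1*5132916/4951565 = -2973387 - 5132916/4951565 = -14722924133571/4951565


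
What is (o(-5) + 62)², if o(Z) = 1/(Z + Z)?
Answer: 383161/100 ≈ 3831.6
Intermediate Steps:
o(Z) = 1/(2*Z)
(o(-5) + 62)² = ((½)/(-5) + 62)² = ((½)*(-⅕) + 62)² = (-⅒ + 62)² = (619/10)² = 383161/100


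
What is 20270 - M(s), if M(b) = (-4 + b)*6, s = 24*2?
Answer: 20006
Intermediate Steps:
s = 48
M(b) = -24 + 6*b
20270 - M(s) = 20270 - (-24 + 6*48) = 20270 - (-24 + 288) = 20270 - 1*264 = 20270 - 264 = 20006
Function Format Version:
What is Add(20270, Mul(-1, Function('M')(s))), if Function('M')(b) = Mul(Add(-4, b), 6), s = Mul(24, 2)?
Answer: 20006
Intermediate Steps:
s = 48
Function('M')(b) = Add(-24, Mul(6, b))
Add(20270, Mul(-1, Function('M')(s))) = Add(20270, Mul(-1, Add(-24, Mul(6, 48)))) = Add(20270, Mul(-1, Add(-24, 288))) = Add(20270, Mul(-1, 264)) = Add(20270, -264) = 20006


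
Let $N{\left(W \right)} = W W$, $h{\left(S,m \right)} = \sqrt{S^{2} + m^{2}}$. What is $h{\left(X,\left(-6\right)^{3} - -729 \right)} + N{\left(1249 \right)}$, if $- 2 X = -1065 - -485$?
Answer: $1560001 + \sqrt{347269} \approx 1.5606 \cdot 10^{6}$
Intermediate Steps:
$X = 290$ ($X = - \frac{-1065 - -485}{2} = - \frac{-1065 + 485}{2} = \left(- \frac{1}{2}\right) \left(-580\right) = 290$)
$N{\left(W \right)} = W^{2}$
$h{\left(X,\left(-6\right)^{3} - -729 \right)} + N{\left(1249 \right)} = \sqrt{290^{2} + \left(\left(-6\right)^{3} - -729\right)^{2}} + 1249^{2} = \sqrt{84100 + \left(-216 + 729\right)^{2}} + 1560001 = \sqrt{84100 + 513^{2}} + 1560001 = \sqrt{84100 + 263169} + 1560001 = \sqrt{347269} + 1560001 = 1560001 + \sqrt{347269}$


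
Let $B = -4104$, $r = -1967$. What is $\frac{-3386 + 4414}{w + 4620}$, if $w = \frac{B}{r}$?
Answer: $\frac{505519}{2272911} \approx 0.22241$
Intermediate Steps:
$w = \frac{4104}{1967}$ ($w = - \frac{4104}{-1967} = \left(-4104\right) \left(- \frac{1}{1967}\right) = \frac{4104}{1967} \approx 2.0864$)
$\frac{-3386 + 4414}{w + 4620} = \frac{-3386 + 4414}{\frac{4104}{1967} + 4620} = \frac{1028}{\frac{9091644}{1967}} = 1028 \cdot \frac{1967}{9091644} = \frac{505519}{2272911}$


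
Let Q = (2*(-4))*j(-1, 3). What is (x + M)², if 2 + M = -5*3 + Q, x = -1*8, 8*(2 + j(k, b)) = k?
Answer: 64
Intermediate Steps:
j(k, b) = -2 + k/8
Q = 17 (Q = (2*(-4))*(-2 + (⅛)*(-1)) = -8*(-2 - ⅛) = -8*(-17/8) = 17)
x = -8
M = 0 (M = -2 + (-5*3 + 17) = -2 + (-15 + 17) = -2 + 2 = 0)
(x + M)² = (-8 + 0)² = (-8)² = 64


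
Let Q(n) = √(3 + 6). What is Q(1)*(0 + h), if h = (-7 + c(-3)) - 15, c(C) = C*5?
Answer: -111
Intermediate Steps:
c(C) = 5*C
h = -37 (h = (-7 + 5*(-3)) - 15 = (-7 - 15) - 15 = -22 - 15 = -37)
Q(n) = 3 (Q(n) = √9 = 3)
Q(1)*(0 + h) = 3*(0 - 37) = 3*(-37) = -111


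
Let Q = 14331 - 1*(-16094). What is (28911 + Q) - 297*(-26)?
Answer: 67058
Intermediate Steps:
Q = 30425 (Q = 14331 + 16094 = 30425)
(28911 + Q) - 297*(-26) = (28911 + 30425) - 297*(-26) = 59336 + 7722 = 67058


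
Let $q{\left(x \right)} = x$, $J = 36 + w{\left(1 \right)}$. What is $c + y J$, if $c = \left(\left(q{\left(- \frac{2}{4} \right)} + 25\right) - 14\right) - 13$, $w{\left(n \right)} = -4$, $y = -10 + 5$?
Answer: $- \frac{325}{2} \approx -162.5$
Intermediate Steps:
$y = -5$
$J = 32$ ($J = 36 - 4 = 32$)
$c = - \frac{5}{2}$ ($c = \left(\left(- \frac{2}{4} + 25\right) - 14\right) - 13 = \left(\left(\left(-2\right) \frac{1}{4} + 25\right) - 14\right) - 13 = \left(\left(- \frac{1}{2} + 25\right) - 14\right) - 13 = \left(\frac{49}{2} - 14\right) - 13 = \frac{21}{2} - 13 = - \frac{5}{2} \approx -2.5$)
$c + y J = - \frac{5}{2} - 160 = - \frac{325}{2}$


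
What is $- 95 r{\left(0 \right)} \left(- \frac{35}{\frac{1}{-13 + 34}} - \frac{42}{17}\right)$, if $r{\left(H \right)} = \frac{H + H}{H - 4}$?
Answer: $0$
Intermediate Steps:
$r{\left(H \right)} = \frac{2 H}{-4 + H}$
$- 95 r{\left(0 \right)} \left(- \frac{35}{\frac{1}{-13 + 34}} - \frac{42}{17}\right) = - 95 \cdot 2 \cdot 0 \frac{1}{-4 + 0} \left(- \frac{35}{\frac{1}{-13 + 34}} - \frac{42}{17}\right) = - 95 \cdot 2 \cdot 0 \frac{1}{-4} \left(- \frac{35}{\frac{1}{21}} - \frac{42}{17}\right) = - 95 \cdot 2 \cdot 0 \left(- \frac{1}{4}\right) \left(- 35 \frac{1}{\frac{1}{21}} - \frac{42}{17}\right) = \left(-95\right) 0 \left(\left(-35\right) 21 - \frac{42}{17}\right) = 0 \left(-735 - \frac{42}{17}\right) = 0 \left(- \frac{12537}{17}\right) = 0$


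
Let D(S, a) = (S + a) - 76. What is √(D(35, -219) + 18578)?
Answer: √18318 ≈ 135.34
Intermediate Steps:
D(S, a) = -76 + S + a
√(D(35, -219) + 18578) = √((-76 + 35 - 219) + 18578) = √(-260 + 18578) = √18318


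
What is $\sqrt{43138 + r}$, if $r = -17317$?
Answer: $3 \sqrt{2869} \approx 160.69$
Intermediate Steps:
$\sqrt{43138 + r} = \sqrt{43138 - 17317} = \sqrt{25821} = 3 \sqrt{2869}$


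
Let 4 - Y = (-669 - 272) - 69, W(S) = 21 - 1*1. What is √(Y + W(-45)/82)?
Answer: 4*√106559/41 ≈ 31.847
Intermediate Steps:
W(S) = 20 (W(S) = 21 - 1 = 20)
Y = 1014 (Y = 4 - ((-669 - 272) - 69) = 4 - (-941 - 69) = 4 - 1*(-1010) = 4 + 1010 = 1014)
√(Y + W(-45)/82) = √(1014 + 20/82) = √(1014 + 20*(1/82)) = √(1014 + 10/41) = √(41584/41) = 4*√106559/41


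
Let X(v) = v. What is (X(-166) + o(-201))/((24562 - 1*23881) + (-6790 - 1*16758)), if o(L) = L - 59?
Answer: 426/22867 ≈ 0.018629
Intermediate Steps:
o(L) = -59 + L
(X(-166) + o(-201))/((24562 - 1*23881) + (-6790 - 1*16758)) = (-166 + (-59 - 201))/((24562 - 1*23881) + (-6790 - 1*16758)) = (-166 - 260)/((24562 - 23881) + (-6790 - 16758)) = -426/(681 - 23548) = -426/(-22867) = -426*(-1/22867) = 426/22867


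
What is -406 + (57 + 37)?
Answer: -312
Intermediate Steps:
-406 + (57 + 37) = -406 + 94 = -312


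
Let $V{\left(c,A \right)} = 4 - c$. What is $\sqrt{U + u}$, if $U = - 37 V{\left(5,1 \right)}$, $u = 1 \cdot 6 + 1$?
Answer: $2 \sqrt{11} \approx 6.6332$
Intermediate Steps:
$u = 7$ ($u = 6 + 1 = 7$)
$U = 37$ ($U = - 37 \left(4 - 5\right) = \left(-37\right) \left(-1\right) = 37$)
$\sqrt{U + u} = \sqrt{37 + 7} = \sqrt{44} = 2 \sqrt{11}$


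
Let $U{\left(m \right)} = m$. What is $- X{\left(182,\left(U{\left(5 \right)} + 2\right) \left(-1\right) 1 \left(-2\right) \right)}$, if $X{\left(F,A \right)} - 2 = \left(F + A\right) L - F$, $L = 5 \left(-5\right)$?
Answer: $5080$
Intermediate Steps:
$L = -25$
$X{\left(F,A \right)} = 2 - 26 F - 25 A$ ($X{\left(F,A \right)} = 2 - \left(F - \left(F + A\right) \left(-25\right)\right) = 2 - \left(F - \left(A + F\right) \left(-25\right)\right) = 2 - \left(25 A + 26 F\right) = 2 - 26 F - 25 A$)
$- X{\left(182,\left(U{\left(5 \right)} + 2\right) \left(-1\right) 1 \left(-2\right) \right)} = - (2 - 4732 - 25 \left(5 + 2\right) \left(-1\right) 1 \left(-2\right)) = - (2 - 4732 - 25 \cdot 7 \left(-1\right) 1 \left(-2\right)) = - (2 - 4732 - 25 \left(-7\right) 1 \left(-2\right)) = - (2 - 4732 - 25 \left(\left(-7\right) \left(-2\right)\right)) = - (2 - 4732 - 350) = \left(-1\right) \left(-5080\right) = 5080$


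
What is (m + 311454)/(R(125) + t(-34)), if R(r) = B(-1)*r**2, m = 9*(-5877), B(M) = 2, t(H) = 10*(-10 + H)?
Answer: 86187/10270 ≈ 8.3921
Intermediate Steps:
t(H) = -100 + 10*H
m = -52893
R(r) = 2*r**2
(m + 311454)/(R(125) + t(-34)) = (-52893 + 311454)/(2*125**2 + (-100 + 10*(-34))) = 258561/(2*15625 + (-100 - 340)) = 258561/(31250 - 440) = 258561/30810 = 258561*(1/30810) = 86187/10270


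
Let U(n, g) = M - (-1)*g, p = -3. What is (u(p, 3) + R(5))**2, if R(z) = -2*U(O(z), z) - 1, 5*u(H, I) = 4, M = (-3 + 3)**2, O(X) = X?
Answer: 2601/25 ≈ 104.04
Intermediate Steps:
M = 0 (M = 0**2 = 0)
u(H, I) = 4/5 (u(H, I) = (1/5)*4 = 4/5)
U(n, g) = g (U(n, g) = 0 - (-1)*g = 0 + g = g)
R(z) = -1 - 2*z (R(z) = -2*z - 1 = -1 - 2*z)
(u(p, 3) + R(5))**2 = (4/5 + (-1 - 2*5))**2 = (4/5 + (-1 - 10))**2 = (4/5 - 11)**2 = (-51/5)**2 = 2601/25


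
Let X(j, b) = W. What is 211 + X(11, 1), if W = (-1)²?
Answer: 212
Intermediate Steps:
W = 1
X(j, b) = 1
211 + X(11, 1) = 211 + 1 = 212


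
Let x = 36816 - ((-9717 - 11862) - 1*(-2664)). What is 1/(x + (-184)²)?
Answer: 1/89587 ≈ 1.1162e-5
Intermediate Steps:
x = 55731 (x = 36816 - (-21579 + 2664) = 36816 - 1*(-18915) = 36816 + 18915 = 55731)
1/(x + (-184)²) = 1/(55731 + (-184)²) = 1/(55731 + 33856) = 1/89587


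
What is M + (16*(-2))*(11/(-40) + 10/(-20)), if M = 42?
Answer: 334/5 ≈ 66.800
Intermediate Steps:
M + (16*(-2))*(11/(-40) + 10/(-20)) = 42 + (16*(-2))*(11/(-40) + 10/(-20)) = 42 - 32*(11*(-1/40) + 10*(-1/20)) = 42 - 32*(-11/40 - 1/2) = 42 - 32*(-31/40) = 42 + 124/5 = 334/5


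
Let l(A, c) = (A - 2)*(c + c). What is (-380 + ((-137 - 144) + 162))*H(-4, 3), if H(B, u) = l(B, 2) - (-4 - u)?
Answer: 8483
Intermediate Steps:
l(A, c) = 2*c*(-2 + A) (l(A, c) = (-2 + A)*(2*c) = 2*c*(-2 + A))
H(B, u) = -4 + u + 4*B (H(B, u) = 2*2*(-2 + B) - (-4 - u) = (-8 + 4*B) + (4 + u) = -4 + u + 4*B)
(-380 + ((-137 - 144) + 162))*H(-4, 3) = (-380 + ((-137 - 144) + 162))*(-4 + 3 + 4*(-4)) = (-380 + (-281 + 162))*(-4 + 3 - 16) = (-380 - 119)*(-17) = -499*(-17) = 8483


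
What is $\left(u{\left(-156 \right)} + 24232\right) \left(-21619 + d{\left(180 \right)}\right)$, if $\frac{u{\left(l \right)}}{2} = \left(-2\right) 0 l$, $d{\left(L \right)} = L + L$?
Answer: $-515148088$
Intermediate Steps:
$d{\left(L \right)} = 2 L$
$u{\left(l \right)} = 0$ ($u{\left(l \right)} = 2 \left(-2\right) 0 l = 2 \cdot 0 l = 2 \cdot 0 = 0$)
$\left(u{\left(-156 \right)} + 24232\right) \left(-21619 + d{\left(180 \right)}\right) = \left(0 + 24232\right) \left(-21619 + 2 \cdot 180\right) = 24232 \left(-21619 + 360\right) = 24232 \left(-21259\right) = -515148088$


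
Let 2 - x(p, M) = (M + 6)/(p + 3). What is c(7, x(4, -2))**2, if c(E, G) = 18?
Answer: 324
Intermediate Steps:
x(p, M) = 2 - (6 + M)/(3 + p) (x(p, M) = 2 - (M + 6)/(p + 3) = 2 - (6 + M)/(3 + p))
c(7, x(4, -2))**2 = 18**2 = 324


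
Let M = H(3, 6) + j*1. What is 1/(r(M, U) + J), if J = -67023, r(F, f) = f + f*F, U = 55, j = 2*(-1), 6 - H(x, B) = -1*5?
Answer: -1/66473 ≈ -1.5044e-5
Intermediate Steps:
H(x, B) = 11 (H(x, B) = 6 - (-1)*5 = 6 - 1*(-5) = 6 + 5 = 11)
j = -2
M = 9 (M = 11 - 2*1 = 11 - 2 = 9)
r(F, f) = f + F*f
1/(r(M, U) + J) = 1/(55*(1 + 9) - 67023) = 1/(55*10 - 67023) = 1/(550 - 67023) = 1/(-66473) = -1/66473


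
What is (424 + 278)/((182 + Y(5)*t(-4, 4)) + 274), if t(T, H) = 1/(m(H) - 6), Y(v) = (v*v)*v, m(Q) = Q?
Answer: 1404/787 ≈ 1.7840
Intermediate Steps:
Y(v) = v³ (Y(v) = v²*v = v³)
t(T, H) = 1/(-6 + H) (t(T, H) = 1/(H - 6) = 1/(-6 + H))
(424 + 278)/((182 + Y(5)*t(-4, 4)) + 274) = (424 + 278)/((182 + 5³/(-6 + 4)) + 274) = 702/((182 + 125/(-2)) + 274) = 702/((182 + 125*(-½)) + 274) = 702/((182 - 125/2) + 274) = 702/(239/2 + 274) = 702/(787/2) = 702*(2/787) = 1404/787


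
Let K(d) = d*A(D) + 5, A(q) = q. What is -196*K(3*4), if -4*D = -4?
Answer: -3332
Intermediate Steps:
D = 1 (D = -¼*(-4) = 1)
K(d) = 5 + d (K(d) = d*1 + 5 = d + 5 = 5 + d)
-196*K(3*4) = -196*(5 + 3*4) = -196*(5 + 12) = -196*17 = -3332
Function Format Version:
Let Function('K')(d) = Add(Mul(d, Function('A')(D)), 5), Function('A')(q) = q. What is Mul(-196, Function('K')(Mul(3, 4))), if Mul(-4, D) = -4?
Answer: -3332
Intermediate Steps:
D = 1 (D = Mul(Rational(-1, 4), -4) = 1)
Function('K')(d) = Add(5, d) (Function('K')(d) = Add(Mul(d, 1), 5) = Add(d, 5) = Add(5, d))
Mul(-196, Function('K')(Mul(3, 4))) = Mul(-196, Add(5, Mul(3, 4))) = Mul(-196, Add(5, 12)) = Mul(-196, 17) = -3332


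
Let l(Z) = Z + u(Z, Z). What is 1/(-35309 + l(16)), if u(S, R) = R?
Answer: -1/35277 ≈ -2.8347e-5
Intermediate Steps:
l(Z) = 2*Z (l(Z) = Z + Z = 2*Z)
1/(-35309 + l(16)) = 1/(-35309 + 2*16) = 1/(-35309 + 32) = 1/(-35277) = -1/35277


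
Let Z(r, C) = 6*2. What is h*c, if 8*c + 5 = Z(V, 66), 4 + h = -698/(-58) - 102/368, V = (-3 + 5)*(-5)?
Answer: 289751/42688 ≈ 6.7876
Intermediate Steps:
V = -10 (V = 2*(-5) = -10)
Z(r, C) = 12
h = 41393/5336 (h = -4 + (-698/(-58) - 102/368) = -4 + (-698*(-1/58) - 102*1/368) = -4 + (349/29 - 51/184) = -4 + 62737/5336 = 41393/5336 ≈ 7.7573)
c = 7/8 (c = -5/8 + (⅛)*12 = -5/8 + 3/2 = 7/8 ≈ 0.87500)
h*c = (41393/5336)*(7/8) = 289751/42688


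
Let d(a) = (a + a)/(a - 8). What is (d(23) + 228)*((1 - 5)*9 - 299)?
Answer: -232222/3 ≈ -77407.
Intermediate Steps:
d(a) = 2*a/(-8 + a) (d(a) = (2*a)/(-8 + a) = 2*a/(-8 + a))
(d(23) + 228)*((1 - 5)*9 - 299) = (2*23/(-8 + 23) + 228)*((1 - 5)*9 - 299) = (2*23/15 + 228)*(-4*9 - 299) = (2*23*(1/15) + 228)*(-36 - 299) = (46/15 + 228)*(-335) = (3466/15)*(-335) = -232222/3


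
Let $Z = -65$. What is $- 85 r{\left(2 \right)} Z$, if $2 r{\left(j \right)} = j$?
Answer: $5525$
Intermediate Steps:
$r{\left(j \right)} = \frac{j}{2}$
$- 85 r{\left(2 \right)} Z = - 85 \cdot \frac{1}{2} \cdot 2 \left(-65\right) = \left(-85\right) 1 \left(-65\right) = \left(-85\right) \left(-65\right) = 5525$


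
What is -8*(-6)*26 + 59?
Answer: 1307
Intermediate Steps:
-8*(-6)*26 + 59 = 48*26 + 59 = 1248 + 59 = 1307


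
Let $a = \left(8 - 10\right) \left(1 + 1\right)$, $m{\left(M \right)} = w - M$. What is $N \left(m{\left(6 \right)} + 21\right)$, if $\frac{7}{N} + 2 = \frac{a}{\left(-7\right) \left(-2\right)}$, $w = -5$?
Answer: $- \frac{245}{8} \approx -30.625$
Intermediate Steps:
$m{\left(M \right)} = -5 - M$
$a = -4$ ($a = \left(-2\right) 2 = -4$)
$N = - \frac{49}{16}$ ($N = \frac{7}{-2 - \frac{4}{\left(-7\right) \left(-2\right)}} = \frac{7}{-2 - \frac{4}{14}} = \frac{7}{-2 - \frac{2}{7}} = \frac{7}{- \frac{16}{7}} = 7 \left(- \frac{7}{16}\right) = - \frac{49}{16} \approx -3.0625$)
$N \left(m{\left(6 \right)} + 21\right) = - \frac{49 \left(\left(-5 - 6\right) + 21\right)}{16} = - \frac{49 \left(-11 + 21\right)}{16} = \left(- \frac{49}{16}\right) 10 = - \frac{245}{8}$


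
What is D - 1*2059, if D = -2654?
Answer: -4713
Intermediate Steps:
D - 1*2059 = -2654 - 1*2059 = -2654 - 2059 = -4713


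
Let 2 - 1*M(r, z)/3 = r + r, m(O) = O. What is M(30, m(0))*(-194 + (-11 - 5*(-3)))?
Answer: 33060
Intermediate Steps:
M(r, z) = 6 - 6*r (M(r, z) = 6 - 3*(r + r) = 6 - 6*r)
M(30, m(0))*(-194 + (-11 - 5*(-3))) = (6 - 6*30)*(-194 + (-11 - 5*(-3))) = (6 - 180)*(-194 + (-11 + 15)) = -174*(-194 + 4) = -174*(-190) = 33060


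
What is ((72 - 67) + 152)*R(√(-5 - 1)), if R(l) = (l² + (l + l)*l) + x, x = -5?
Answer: -3611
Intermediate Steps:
R(l) = -5 + 3*l² (R(l) = (l² + (l + l)*l) - 5 = (l² + (2*l)*l) - 5 = (l² + 2*l²) - 5 = 3*l² - 5 = -5 + 3*l²)
((72 - 67) + 152)*R(√(-5 - 1)) = ((72 - 67) + 152)*(-5 + 3*(√(-5 - 1))²) = (5 + 152)*(-5 + 3*(√(-6))²) = 157*(-5 + 3*(I*√6)²) = 157*(-5 + 3*(-6)) = 157*(-5 - 18) = 157*(-23) = -3611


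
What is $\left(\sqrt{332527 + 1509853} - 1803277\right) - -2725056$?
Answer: $921779 + 2 \sqrt{460595} \approx 9.2314 \cdot 10^{5}$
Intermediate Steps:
$\left(\sqrt{332527 + 1509853} - 1803277\right) - -2725056 = \left(\sqrt{1842380} - 1803277\right) + 2725056 = \left(2 \sqrt{460595} - 1803277\right) + 2725056 = \left(-1803277 + 2 \sqrt{460595}\right) + 2725056 = 921779 + 2 \sqrt{460595}$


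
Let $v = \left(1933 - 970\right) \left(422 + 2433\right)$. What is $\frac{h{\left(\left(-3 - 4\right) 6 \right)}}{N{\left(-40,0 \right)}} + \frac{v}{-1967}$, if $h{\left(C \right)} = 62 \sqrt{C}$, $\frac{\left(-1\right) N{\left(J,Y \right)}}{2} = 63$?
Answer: $- \frac{2749365}{1967} - \frac{31 i \sqrt{42}}{63} \approx -1397.7 - 3.1889 i$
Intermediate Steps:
$N{\left(J,Y \right)} = -126$ ($N{\left(J,Y \right)} = \left(-2\right) 63 = -126$)
$v = 2749365$ ($v = 963 \cdot 2855 = 2749365$)
$\frac{h{\left(\left(-3 - 4\right) 6 \right)}}{N{\left(-40,0 \right)}} + \frac{v}{-1967} = \frac{62 \sqrt{\left(-3 - 4\right) 6}}{-126} + \frac{2749365}{-1967} = 62 \sqrt{\left(-7\right) 6} \left(- \frac{1}{126}\right) + 2749365 \left(- \frac{1}{1967}\right) = 62 \sqrt{-42} \left(- \frac{1}{126}\right) - \frac{2749365}{1967} = 62 i \sqrt{42} \left(- \frac{1}{126}\right) - \frac{2749365}{1967} = - \frac{31 i \sqrt{42}}{63} - \frac{2749365}{1967} = - \frac{2749365}{1967} - \frac{31 i \sqrt{42}}{63}$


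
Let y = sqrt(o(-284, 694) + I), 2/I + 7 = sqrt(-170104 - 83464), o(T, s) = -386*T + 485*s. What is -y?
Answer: -2*sqrt(7175297673609702 - 1014468*I*sqrt(3962))/253617 ≈ -667.99 + 2.9723e-6*I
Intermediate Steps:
I = 2/(-7 + 8*I*sqrt(3962)) (I = 2/(-7 + sqrt(-170104 - 83464)) = 2/(-7 + sqrt(-253568)) = 2/(-7 + 8*I*sqrt(3962)) ≈ -5.5201e-5 - 0.003971*I)
y = sqrt(16166779432/36231 - 16*I*sqrt(3962)/253617) (y = sqrt((-386*(-284) + 485*694) + (-2/36231 - 16*I*sqrt(3962)/253617)) = sqrt((109624 + 336590) + (-2/36231 - 16*I*sqrt(3962)/253617)) = sqrt(446214 + (-2/36231 - 16*I*sqrt(3962)/253617)) = sqrt(16166779432/36231 - 16*I*sqrt(3962)/253617) ≈ 667.99 - 0.e-6*I)
-y = -2*sqrt(7175297673609702 - 1014468*I*sqrt(3962))/253617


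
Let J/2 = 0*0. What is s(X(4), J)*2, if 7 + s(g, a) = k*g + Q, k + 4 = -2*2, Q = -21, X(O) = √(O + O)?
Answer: -56 - 32*√2 ≈ -101.25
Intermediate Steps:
X(O) = √2*√O (X(O) = √(2*O) = √2*√O)
J = 0 (J = 2*(0*0) = 2*0 = 0)
k = -8 (k = -4 - 2*2 = -4 - 4 = -8)
s(g, a) = -28 - 8*g (s(g, a) = -7 + (-8*g - 21) = -7 + (-21 - 8*g) = -28 - 8*g)
s(X(4), J)*2 = (-28 - 8*√2*√4)*2 = (-28 - 8*√2*2)*2 = (-28 - 16*√2)*2 = -56 - 32*√2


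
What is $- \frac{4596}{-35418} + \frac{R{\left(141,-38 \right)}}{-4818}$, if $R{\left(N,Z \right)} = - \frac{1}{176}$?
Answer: $\frac{649549391}{5005555104} \approx 0.12977$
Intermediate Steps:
$R{\left(N,Z \right)} = - \frac{1}{176}$ ($R{\left(N,Z \right)} = \left(-1\right) \frac{1}{176} = - \frac{1}{176}$)
$- \frac{4596}{-35418} + \frac{R{\left(141,-38 \right)}}{-4818} = - \frac{4596}{-35418} - \frac{1}{176 \left(-4818\right)} = \left(-4596\right) \left(- \frac{1}{35418}\right) - - \frac{1}{847968} = \frac{766}{5903} + \frac{1}{847968} = \frac{649549391}{5005555104}$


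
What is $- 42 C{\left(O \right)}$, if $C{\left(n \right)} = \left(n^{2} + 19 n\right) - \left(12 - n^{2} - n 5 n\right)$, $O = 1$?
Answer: $-588$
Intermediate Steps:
$C{\left(n \right)} = -12 + 7 n^{2} + 19 n$ ($C{\left(n \right)} = \left(n^{2} + 19 n\right) - \left(12 - n^{2} - 5 n n\right) = \left(n^{2} + 19 n\right) + \left(\left(n^{2} + 5 n^{2}\right) - 12\right) = \left(n^{2} + 19 n\right) + \left(6 n^{2} - 12\right) = \left(n^{2} + 19 n\right) + \left(-12 + 6 n^{2}\right) = -12 + 7 n^{2} + 19 n$)
$- 42 C{\left(O \right)} = - 42 \left(-12 + 7 \cdot 1^{2} + 19 \cdot 1\right) = - 42 \left(-12 + 7 \cdot 1 + 19\right) = - 42 \left(-12 + 7 + 19\right) = \left(-42\right) 14 = -588$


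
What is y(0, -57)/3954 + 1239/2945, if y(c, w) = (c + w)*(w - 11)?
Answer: 2718971/1940755 ≈ 1.4010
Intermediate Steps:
y(c, w) = (-11 + w)*(c + w) (y(c, w) = (c + w)*(-11 + w) = (-11 + w)*(c + w))
y(0, -57)/3954 + 1239/2945 = ((-57)² - 11*0 - 11*(-57) + 0*(-57))/3954 + 1239/2945 = (3249 + 0 + 627 + 0)*(1/3954) + 1239*(1/2945) = 3876*(1/3954) + 1239/2945 = 646/659 + 1239/2945 = 2718971/1940755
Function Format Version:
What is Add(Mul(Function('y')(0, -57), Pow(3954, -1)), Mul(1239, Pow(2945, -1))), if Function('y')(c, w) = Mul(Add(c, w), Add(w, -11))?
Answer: Rational(2718971, 1940755) ≈ 1.4010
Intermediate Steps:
Function('y')(c, w) = Mul(Add(-11, w), Add(c, w)) (Function('y')(c, w) = Mul(Add(c, w), Add(-11, w)) = Mul(Add(-11, w), Add(c, w)))
Add(Mul(Function('y')(0, -57), Pow(3954, -1)), Mul(1239, Pow(2945, -1))) = Add(Mul(Add(Pow(-57, 2), Mul(-11, 0), Mul(-11, -57), Mul(0, -57)), Pow(3954, -1)), Mul(1239, Pow(2945, -1))) = Add(Mul(Add(3249, 0, 627, 0), Rational(1, 3954)), Mul(1239, Rational(1, 2945))) = Add(Mul(3876, Rational(1, 3954)), Rational(1239, 2945)) = Add(Rational(646, 659), Rational(1239, 2945)) = Rational(2718971, 1940755)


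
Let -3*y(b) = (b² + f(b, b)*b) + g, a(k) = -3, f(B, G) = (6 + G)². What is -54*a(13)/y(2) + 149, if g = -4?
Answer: 9293/64 ≈ 145.20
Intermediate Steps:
y(b) = 4/3 - b²/3 - b*(6 + b)²/3 (y(b) = -((b² + (6 + b)²*b) - 4)/3 = -((b² + b*(6 + b)²) - 4)/3 = -(-4 + b² + b*(6 + b)²)/3 = 4/3 - b²/3 - b*(6 + b)²/3)
-54*a(13)/y(2) + 149 = -(-162)/(4/3 - ⅓*2² - ⅓*2*(6 + 2)²) + 149 = -(-162)/(4/3 - ⅓*4 - ⅓*2*8²) + 149 = -(-162)/(4/3 - 4/3 - ⅓*2*64) + 149 = -(-162)/(4/3 - 4/3 - 128/3) + 149 = -(-162)/(-128/3) + 149 = -(-162)*(-3)/128 + 149 = -54*9/128 + 149 = -243/64 + 149 = 9293/64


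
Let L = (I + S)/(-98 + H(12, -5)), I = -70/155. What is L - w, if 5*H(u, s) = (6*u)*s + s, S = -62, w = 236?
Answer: -1249100/5301 ≈ -235.63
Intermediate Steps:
I = -14/31 (I = -70*1/155 = -14/31 ≈ -0.45161)
H(u, s) = s/5 + 6*s*u/5 (H(u, s) = ((6*u)*s + s)/5 = (6*s*u + s)/5 = (s + 6*s*u)/5 = s/5 + 6*s*u/5)
L = 1936/5301 (L = (-14/31 - 62)/(-98 + (⅕)*(-5)*(1 + 6*12)) = -1936/(31*(-98 + (⅕)*(-5)*(1 + 72))) = -1936/(31*(-98 + (⅕)*(-5)*73)) = -1936/(31*(-98 - 73)) = -1936/31/(-171) = -1936/31*(-1/171) = 1936/5301 ≈ 0.36521)
L - w = 1936/5301 - 1*236 = 1936/5301 - 236 = -1249100/5301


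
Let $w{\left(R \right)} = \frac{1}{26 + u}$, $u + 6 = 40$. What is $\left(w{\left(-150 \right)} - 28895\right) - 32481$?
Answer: $- \frac{3682559}{60} \approx -61376.0$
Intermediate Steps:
$u = 34$ ($u = -6 + 40 = 34$)
$w{\left(R \right)} = \frac{1}{60}$ ($w{\left(R \right)} = \frac{1}{26 + 34} = \frac{1}{60}$)
$\left(w{\left(-150 \right)} - 28895\right) - 32481 = \left(\frac{1}{60} - 28895\right) - 32481 = - \frac{1733699}{60} - 32481 = - \frac{3682559}{60}$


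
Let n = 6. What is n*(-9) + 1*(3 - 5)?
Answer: -56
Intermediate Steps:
n*(-9) + 1*(3 - 5) = 6*(-9) + 1*(3 - 5) = -54 + 1*(-2) = -54 - 2 = -56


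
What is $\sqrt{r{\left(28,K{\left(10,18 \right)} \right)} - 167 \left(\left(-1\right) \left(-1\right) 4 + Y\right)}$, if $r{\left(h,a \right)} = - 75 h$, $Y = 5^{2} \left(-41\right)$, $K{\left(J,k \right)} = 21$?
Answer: $\sqrt{168407} \approx 410.37$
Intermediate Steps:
$Y = -1025$ ($Y = 25 \left(-41\right) = -1025$)
$\sqrt{r{\left(28,K{\left(10,18 \right)} \right)} - 167 \left(\left(-1\right) \left(-1\right) 4 + Y\right)} = \sqrt{\left(-75\right) 28 - 167 \left(\left(-1\right) \left(-1\right) 4 - 1025\right)} = \sqrt{-2100 - 167 \left(1 \cdot 4 - 1025\right)} = \sqrt{-2100 - 167 \left(4 - 1025\right)} = \sqrt{-2100 - -170507} = \sqrt{-2100 + 170507} = \sqrt{168407}$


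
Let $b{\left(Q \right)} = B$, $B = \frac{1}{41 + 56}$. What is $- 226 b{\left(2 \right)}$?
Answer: $- \frac{226}{97} \approx -2.3299$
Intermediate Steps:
$B = \frac{1}{97} \approx 0.010309$
$b{\left(Q \right)} = \frac{1}{97}$
$- 226 b{\left(2 \right)} = \left(-226\right) \frac{1}{97} = - \frac{226}{97}$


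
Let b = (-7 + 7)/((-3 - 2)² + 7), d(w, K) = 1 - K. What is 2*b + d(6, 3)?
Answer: -2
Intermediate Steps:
b = 0 (b = 0/((-5)² + 7) = 0/(25 + 7) = 0/32 = 0*(1/32) = 0)
2*b + d(6, 3) = 2*0 + (1 - 1*3) = 0 + (1 - 3) = 0 - 2 = -2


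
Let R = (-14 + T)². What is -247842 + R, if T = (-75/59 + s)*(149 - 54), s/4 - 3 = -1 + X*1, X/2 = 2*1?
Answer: 15156973759/3481 ≈ 4.3542e+6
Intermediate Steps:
X = 4 (X = 2*(2*1) = 2*2 = 4)
s = 24 (s = 12 + 4*(-1 + 4*1) = 12 + 4*(-1 + 4) = 12 + 4*3 = 12 + 12 = 24)
T = 127395/59 (T = (-75/59 + 24)*(149 - 54) = (-75*1/59 + 24)*95 = (-75/59 + 24)*95 = (1341/59)*95 = 127395/59 ≈ 2159.2)
R = 16019711761/3481 (R = (-14 + 127395/59)² = (126569/59)² = 16019711761/3481 ≈ 4.6020e+6)
-247842 + R = -247842 + 16019711761/3481 = 15156973759/3481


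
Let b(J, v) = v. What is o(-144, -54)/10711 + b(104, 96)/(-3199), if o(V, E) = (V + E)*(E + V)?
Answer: 124385340/34264489 ≈ 3.6302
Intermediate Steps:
o(V, E) = (E + V)² (o(V, E) = (E + V)*(E + V) = (E + V)²)
o(-144, -54)/10711 + b(104, 96)/(-3199) = (-54 - 144)²/10711 + 96/(-3199) = (-198)²*(1/10711) + 96*(-1/3199) = 39204*(1/10711) - 96/3199 = 39204/10711 - 96/3199 = 124385340/34264489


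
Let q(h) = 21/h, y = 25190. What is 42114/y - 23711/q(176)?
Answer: -52560205723/264495 ≈ -1.9872e+5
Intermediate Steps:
42114/y - 23711/q(176) = 42114/25190 - 23711/(21/176) = 42114*(1/25190) - 23711/(21*(1/176)) = 21057/12595 - 23711/21/176 = 21057/12595 - 23711*176/21 = 21057/12595 - 4173136/21 = -52560205723/264495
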